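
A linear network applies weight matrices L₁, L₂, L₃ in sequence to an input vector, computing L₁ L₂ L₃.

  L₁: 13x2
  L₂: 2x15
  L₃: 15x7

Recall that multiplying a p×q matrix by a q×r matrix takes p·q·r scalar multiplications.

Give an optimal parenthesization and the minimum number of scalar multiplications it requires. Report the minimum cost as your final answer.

392

(L₁ (L₂ L₃)): cost 392.
((L₁ L₂) L₃): cost 1755.
Optimal: (L₁ (L₂ L₃)) with cost 392.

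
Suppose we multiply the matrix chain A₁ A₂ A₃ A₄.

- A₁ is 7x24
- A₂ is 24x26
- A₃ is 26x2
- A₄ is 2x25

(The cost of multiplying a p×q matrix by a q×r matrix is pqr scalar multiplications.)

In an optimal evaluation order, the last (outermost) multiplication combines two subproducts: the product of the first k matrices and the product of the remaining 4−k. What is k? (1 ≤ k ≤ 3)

3

Adjacent pairs: A₁A₂ = 7·24·26 = 4368; A₂A₃ = 24·26·2 = 1248; A₃A₄ = 26·2·25 = 1300.
Length 3: A₁..A₃: k=1: 0+1248+7·24·2=1584; k=2: 4368+0+7·26·2=4732 → min 1584 | A₂..A₄: k=2: 0+1300+24·26·25=16900; k=3: 1248+0+24·2·25=2448 → min 2448.
Top-level splits: k=1: (A₁..A₁)·(A₂..A₄) → 0+2448+7·24·25 = 6648; k=2: (A₁..A₂)·(A₃..A₄) → 4368+1300+7·26·25 = 10218; k=3: (A₁..A₃)·(A₄..A₄) → 1584+0+7·2·25 = 1934.
Best split is after A₃, i.e. k = 3.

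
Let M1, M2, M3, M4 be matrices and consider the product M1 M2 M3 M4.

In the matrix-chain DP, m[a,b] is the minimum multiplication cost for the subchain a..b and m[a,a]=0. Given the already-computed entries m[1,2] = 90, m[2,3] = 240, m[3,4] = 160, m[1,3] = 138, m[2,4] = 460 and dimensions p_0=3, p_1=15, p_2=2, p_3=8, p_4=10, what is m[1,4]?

m[1,4] = min over k∈[1,3] of m[1,k]+m[k+1,4]+p_{0}·p_k·p_{4}.
k=1: 0 + 460 + 3·15·10 = 910; k=2: 90 + 160 + 3·2·10 = 310; k=3: 138 + 0 + 3·8·10 = 378.
Minimum: 310 at k=2.

310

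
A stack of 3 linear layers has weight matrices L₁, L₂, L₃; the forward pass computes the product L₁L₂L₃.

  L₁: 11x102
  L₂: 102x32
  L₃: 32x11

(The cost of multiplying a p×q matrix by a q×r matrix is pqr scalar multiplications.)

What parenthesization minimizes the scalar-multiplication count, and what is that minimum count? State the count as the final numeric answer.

(L₁(L₂L₃)): cost 48246.
((L₁L₂)L₃): cost 39776.
Optimal: ((L₁L₂)L₃) with cost 39776.

39776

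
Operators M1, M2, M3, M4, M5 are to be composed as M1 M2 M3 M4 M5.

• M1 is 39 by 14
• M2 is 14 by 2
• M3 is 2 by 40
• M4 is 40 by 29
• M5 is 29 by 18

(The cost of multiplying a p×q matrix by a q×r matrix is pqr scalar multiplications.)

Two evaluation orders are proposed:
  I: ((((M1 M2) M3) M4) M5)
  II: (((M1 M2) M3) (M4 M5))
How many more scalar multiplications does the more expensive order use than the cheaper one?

16638

Order I = ((((M1 M2) M3) M4) M5): (M1 M2): 39×14 by 14×2 → 39×2, cost 39·14·2 = 1092; ((M1 M2) M3): 39×2 by 2×40 → 39×40, cost 39·2·40 = 3120; cumulative 4212; (((M1 M2) M3) M4): 39×40 by 40×29 → 39×29, cost 39·40·29 = 45240; cumulative 49452; ((((M1 M2) M3) M4) M5): 39×29 by 29×18 → 39×18, cost 39·29·18 = 20358; cumulative 69810. Total 69810.
Order II = (((M1 M2) M3) (M4 M5)): (M1 M2): 39×14 by 14×2 → 39×2, cost 39·14·2 = 1092; ((M1 M2) M3): 39×2 by 2×40 → 39×40, cost 39·2·40 = 3120; cumulative 4212; (M4 M5): 40×29 by 29×18 → 40×18, cost 40·29·18 = 20880; (((M1 M2) M3) (M4 M5)): 39×40 by 40×18 → 39×18, cost 39·40·18 = 28080; cumulative 53172. Total 53172.
Difference: |69810 − 53172| = 16638.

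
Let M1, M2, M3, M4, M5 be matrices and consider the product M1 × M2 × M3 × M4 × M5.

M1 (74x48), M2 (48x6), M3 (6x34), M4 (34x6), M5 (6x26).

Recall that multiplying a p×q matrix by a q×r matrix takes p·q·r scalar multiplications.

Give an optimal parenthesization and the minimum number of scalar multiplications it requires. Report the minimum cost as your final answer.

Adjacent pairs: M1M2 = 74·48·6 = 21312; M2M3 = 48·6·34 = 9792; M3M4 = 6·34·6 = 1224; M4M5 = 34·6·26 = 5304.
Length 3: M1..M3: k=1: 0+9792+74·48·34=130560; k=2: 21312+0+74·6·34=36408 → min 36408 | M2..M4: k=2: 0+1224+48·6·6=2952; k=3: 9792+0+48·34·6=19584 → min 2952 | M3..M5: k=3: 0+5304+6·34·26=10608; k=4: 1224+0+6·6·26=2160 → min 2160.
Length 4: M1..M4: k=1: 0+2952+74·48·6=24264; k=2: 21312+1224+74·6·6=25200; k=3: 36408+0+74·34·6=51504 → min 24264 | M2..M5: k=2: 0+2160+48·6·26=9648; k=3: 9792+5304+48·34·26=57528; k=4: 2952+0+48·6·26=10440 → min 9648.
Length 5: M1..M5: k=1: 0+9648+74·48·26=102000; k=2: 21312+2160+74·6·26=35016; k=3: 36408+5304+74·34·26=107128; k=4: 24264+0+74·6·26=35808 → min 35016.
Optimal parenthesization: ((M1 × M2) × ((M3 × M4) × M5)) with cost 35016.

35016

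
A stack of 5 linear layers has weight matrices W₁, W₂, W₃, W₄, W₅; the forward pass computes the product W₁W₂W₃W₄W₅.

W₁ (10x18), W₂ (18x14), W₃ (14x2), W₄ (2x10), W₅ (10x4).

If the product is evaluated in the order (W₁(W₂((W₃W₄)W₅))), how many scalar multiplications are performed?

(W₃W₄): 14×2 by 2×10 → 14×10, cost 14·2·10 = 280
((W₃W₄)W₅): 14×10 by 10×4 → 14×4, cost 14·10·4 = 560; cumulative 840
(W₂((W₃W₄)W₅)): 18×14 by 14×4 → 18×4, cost 18·14·4 = 1008; cumulative 1848
(W₁(W₂((W₃W₄)W₅))): 10×18 by 18×4 → 10×4, cost 10·18·4 = 720; cumulative 2568
Total: 2568 scalar multiplications.

2568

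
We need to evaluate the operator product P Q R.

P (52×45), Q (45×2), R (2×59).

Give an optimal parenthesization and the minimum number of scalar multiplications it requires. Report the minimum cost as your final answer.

(P (Q R)): cost 143370.
((P Q) R): cost 10816.
Optimal: ((P Q) R) with cost 10816.

10816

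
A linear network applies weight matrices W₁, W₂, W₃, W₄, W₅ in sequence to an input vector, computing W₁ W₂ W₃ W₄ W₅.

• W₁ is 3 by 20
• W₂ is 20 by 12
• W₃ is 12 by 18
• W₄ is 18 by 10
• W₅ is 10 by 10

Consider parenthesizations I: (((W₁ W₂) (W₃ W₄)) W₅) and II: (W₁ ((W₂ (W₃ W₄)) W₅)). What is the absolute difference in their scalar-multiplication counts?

3620

Order I = (((W₁ W₂) (W₃ W₄)) W₅): (W₁ W₂): 3×20 by 20×12 → 3×12, cost 3·20·12 = 720; (W₃ W₄): 12×18 by 18×10 → 12×10, cost 12·18·10 = 2160; ((W₁ W₂) (W₃ W₄)): 3×12 by 12×10 → 3×10, cost 3·12·10 = 360; cumulative 3240; (((W₁ W₂) (W₃ W₄)) W₅): 3×10 by 10×10 → 3×10, cost 3·10·10 = 300; cumulative 3540. Total 3540.
Order II = (W₁ ((W₂ (W₃ W₄)) W₅)): (W₃ W₄): 12×18 by 18×10 → 12×10, cost 12·18·10 = 2160; (W₂ (W₃ W₄)): 20×12 by 12×10 → 20×10, cost 20·12·10 = 2400; cumulative 4560; ((W₂ (W₃ W₄)) W₅): 20×10 by 10×10 → 20×10, cost 20·10·10 = 2000; cumulative 6560; (W₁ ((W₂ (W₃ W₄)) W₅)): 3×20 by 20×10 → 3×10, cost 3·20·10 = 600; cumulative 7160. Total 7160.
Difference: |3540 − 7160| = 3620.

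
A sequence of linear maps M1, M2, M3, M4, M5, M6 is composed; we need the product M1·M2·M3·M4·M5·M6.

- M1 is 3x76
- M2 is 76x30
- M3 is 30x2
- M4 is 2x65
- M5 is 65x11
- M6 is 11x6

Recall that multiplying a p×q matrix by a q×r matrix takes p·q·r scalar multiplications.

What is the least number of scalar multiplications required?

6614

Adjacent pairs: M1M2 = 3·76·30 = 6840; M2M3 = 76·30·2 = 4560; M3M4 = 30·2·65 = 3900; M4M5 = 2·65·11 = 1430; M5M6 = 65·11·6 = 4290.
Length 3: M1..M3: k=1: 0+4560+3·76·2=5016; k=2: 6840+0+3·30·2=7020 → min 5016 | M2..M4: k=2: 0+3900+76·30·65=152100; k=3: 4560+0+76·2·65=14440 → min 14440 | M3..M5: k=3: 0+1430+30·2·11=2090; k=4: 3900+0+30·65·11=25350 → min 2090 | M4..M6: k=4: 0+4290+2·65·6=5070; k=5: 1430+0+2·11·6=1562 → min 1562.
Length 4: M1..M4: k=1: 0+14440+3·76·65=29260; k=2: 6840+3900+3·30·65=16590; k=3: 5016+0+3·2·65=5406 → min 5406 | M2..M5: k=2: 0+2090+76·30·11=27170; k=3: 4560+1430+76·2·11=7662; k=4: 14440+0+76·65·11=68780 → min 7662 | M3..M6: k=3: 0+1562+30·2·6=1922; k=4: 3900+4290+30·65·6=19890; k=5: 2090+0+30·11·6=4070 → min 1922.
Length 5: M1..M5: k=1: 0+7662+3·76·11=10170; k=2: 6840+2090+3·30·11=9920; k=3: 5016+1430+3·2·11=6512; k=4: 5406+0+3·65·11=7551 → min 6512 | M2..M6: k=2: 0+1922+76·30·6=15602; k=3: 4560+1562+76·2·6=7034; k=4: 14440+4290+76·65·6=48370; k=5: 7662+0+76·11·6=12678 → min 7034.
Length 6: M1..M6: k=1: 0+7034+3·76·6=8402; k=2: 6840+1922+3·30·6=9302; k=3: 5016+1562+3·2·6=6614; k=4: 5406+4290+3·65·6=10866; k=5: 6512+0+3·11·6=6710 → min 6614.
Optimal order: ((M1·(M2·M3))·((M4·M5)·M6)) with cost 6614.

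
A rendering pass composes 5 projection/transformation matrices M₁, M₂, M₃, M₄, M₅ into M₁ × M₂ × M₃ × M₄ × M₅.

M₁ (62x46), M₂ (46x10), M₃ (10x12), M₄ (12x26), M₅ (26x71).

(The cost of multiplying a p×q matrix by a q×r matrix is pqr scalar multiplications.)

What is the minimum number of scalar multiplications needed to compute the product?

Adjacent pairs: M₁M₂ = 62·46·10 = 28520; M₂M₃ = 46·10·12 = 5520; M₃M₄ = 10·12·26 = 3120; M₄M₅ = 12·26·71 = 22152.
Length 3: M₁..M₃: k=1: 0+5520+62·46·12=39744; k=2: 28520+0+62·10·12=35960 → min 35960 | M₂..M₄: k=2: 0+3120+46·10·26=15080; k=3: 5520+0+46·12·26=19872 → min 15080 | M₃..M₅: k=3: 0+22152+10·12·71=30672; k=4: 3120+0+10·26·71=21580 → min 21580.
Length 4: M₁..M₄: k=1: 0+15080+62·46·26=89232; k=2: 28520+3120+62·10·26=47760; k=3: 35960+0+62·12·26=55304 → min 47760 | M₂..M₅: k=2: 0+21580+46·10·71=54240; k=3: 5520+22152+46·12·71=66864; k=4: 15080+0+46·26·71=99996 → min 54240.
Length 5: M₁..M₅: k=1: 0+54240+62·46·71=256732; k=2: 28520+21580+62·10·71=94120; k=3: 35960+22152+62·12·71=110936; k=4: 47760+0+62·26·71=162212 → min 94120.
Optimal order: ((M₁ × M₂) × ((M₃ × M₄) × M₅)) with cost 94120.

94120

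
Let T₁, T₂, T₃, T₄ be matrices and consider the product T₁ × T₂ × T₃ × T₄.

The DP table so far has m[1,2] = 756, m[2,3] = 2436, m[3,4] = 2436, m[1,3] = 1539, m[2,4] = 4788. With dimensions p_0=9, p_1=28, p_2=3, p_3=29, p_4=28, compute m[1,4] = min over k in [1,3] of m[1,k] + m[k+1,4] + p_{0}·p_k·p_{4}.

3948

m[1,4] = min over k∈[1,3] of m[1,k]+m[k+1,4]+p_{0}·p_k·p_{4}.
k=1: 0 + 4788 + 9·28·28 = 11844; k=2: 756 + 2436 + 9·3·28 = 3948; k=3: 1539 + 0 + 9·29·28 = 8847.
Minimum: 3948 at k=2.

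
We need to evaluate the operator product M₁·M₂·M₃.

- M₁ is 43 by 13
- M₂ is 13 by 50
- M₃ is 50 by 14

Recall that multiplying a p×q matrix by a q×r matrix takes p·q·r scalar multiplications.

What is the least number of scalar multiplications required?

16926

Order (M₁·(M₂·M₃)): (M₂·M₃): 13×50 by 50×14 → 13×14, cost 13·50·14 = 9100; (M₁·(M₂·M₃)): 43×13 by 13×14 → 43×14, cost 43·13·14 = 7826; cumulative 16926. Total 16926.
Order ((M₁·M₂)·M₃): (M₁·M₂): 43×13 by 13×50 → 43×50, cost 43·13·50 = 27950; ((M₁·M₂)·M₃): 43×50 by 50×14 → 43×14, cost 43·50·14 = 30100; cumulative 58050. Total 58050.
Minimum: 16926.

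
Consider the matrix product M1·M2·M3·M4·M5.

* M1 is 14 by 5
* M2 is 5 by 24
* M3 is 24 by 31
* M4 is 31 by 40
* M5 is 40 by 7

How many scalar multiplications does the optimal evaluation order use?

11810

Adjacent pairs: M1M2 = 14·5·24 = 1680; M2M3 = 5·24·31 = 3720; M3M4 = 24·31·40 = 29760; M4M5 = 31·40·7 = 8680.
Length 3: M1..M3: k=1: 0+3720+14·5·31=5890; k=2: 1680+0+14·24·31=12096 → min 5890 | M2..M4: k=2: 0+29760+5·24·40=34560; k=3: 3720+0+5·31·40=9920 → min 9920 | M3..M5: k=3: 0+8680+24·31·7=13888; k=4: 29760+0+24·40·7=36480 → min 13888.
Length 4: M1..M4: k=1: 0+9920+14·5·40=12720; k=2: 1680+29760+14·24·40=44880; k=3: 5890+0+14·31·40=23250 → min 12720 | M2..M5: k=2: 0+13888+5·24·7=14728; k=3: 3720+8680+5·31·7=13485; k=4: 9920+0+5·40·7=11320 → min 11320.
Length 5: M1..M5: k=1: 0+11320+14·5·7=11810; k=2: 1680+13888+14·24·7=17920; k=3: 5890+8680+14·31·7=17608; k=4: 12720+0+14·40·7=16640 → min 11810.
Optimal order: (M1·(((M2·M3)·M4)·M5)) with cost 11810.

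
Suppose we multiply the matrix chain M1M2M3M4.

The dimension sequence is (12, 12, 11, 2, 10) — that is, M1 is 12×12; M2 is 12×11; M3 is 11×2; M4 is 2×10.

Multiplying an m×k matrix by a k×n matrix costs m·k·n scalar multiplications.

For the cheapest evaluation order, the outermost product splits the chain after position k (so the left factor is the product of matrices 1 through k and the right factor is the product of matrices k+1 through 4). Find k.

3

Adjacent pairs: M1M2 = 12·12·11 = 1584; M2M3 = 12·11·2 = 264; M3M4 = 11·2·10 = 220.
Length 3: M1..M3: k=1: 0+264+12·12·2=552; k=2: 1584+0+12·11·2=1848 → min 552 | M2..M4: k=2: 0+220+12·11·10=1540; k=3: 264+0+12·2·10=504 → min 504.
Top-level splits: k=1: (M1..M1)·(M2..M4) → 0+504+12·12·10 = 1944; k=2: (M1..M2)·(M3..M4) → 1584+220+12·11·10 = 3124; k=3: (M1..M3)·(M4..M4) → 552+0+12·2·10 = 792.
Best split is after M3, i.e. k = 3.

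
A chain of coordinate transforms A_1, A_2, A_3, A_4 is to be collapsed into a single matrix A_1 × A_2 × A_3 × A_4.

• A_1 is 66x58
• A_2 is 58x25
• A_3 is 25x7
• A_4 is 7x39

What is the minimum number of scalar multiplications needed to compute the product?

Adjacent pairs: A_1A_2 = 66·58·25 = 95700; A_2A_3 = 58·25·7 = 10150; A_3A_4 = 25·7·39 = 6825.
Length 3: A_1..A_3: k=1: 0+10150+66·58·7=36946; k=2: 95700+0+66·25·7=107250 → min 36946 | A_2..A_4: k=2: 0+6825+58·25·39=63375; k=3: 10150+0+58·7·39=25984 → min 25984.
Length 4: A_1..A_4: k=1: 0+25984+66·58·39=175276; k=2: 95700+6825+66·25·39=166875; k=3: 36946+0+66·7·39=54964 → min 54964.
Optimal order: ((A_1 × (A_2 × A_3)) × A_4) with cost 54964.

54964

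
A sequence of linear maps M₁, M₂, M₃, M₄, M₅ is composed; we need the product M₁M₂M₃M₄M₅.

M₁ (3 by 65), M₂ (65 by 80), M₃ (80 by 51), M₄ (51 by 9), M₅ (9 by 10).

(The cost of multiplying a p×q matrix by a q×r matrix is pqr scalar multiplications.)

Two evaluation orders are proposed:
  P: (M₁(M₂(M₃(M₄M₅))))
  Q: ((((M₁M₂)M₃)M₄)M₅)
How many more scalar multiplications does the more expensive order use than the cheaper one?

69853

Order P = (M₁(M₂(M₃(M₄M₅)))): (M₄M₅): 51×9 by 9×10 → 51×10, cost 51·9·10 = 4590; (M₃(M₄M₅)): 80×51 by 51×10 → 80×10, cost 80·51·10 = 40800; cumulative 45390; (M₂(M₃(M₄M₅))): 65×80 by 80×10 → 65×10, cost 65·80·10 = 52000; cumulative 97390; (M₁(M₂(M₃(M₄M₅)))): 3×65 by 65×10 → 3×10, cost 3·65·10 = 1950; cumulative 99340. Total 99340.
Order Q = ((((M₁M₂)M₃)M₄)M₅): (M₁M₂): 3×65 by 65×80 → 3×80, cost 3·65·80 = 15600; ((M₁M₂)M₃): 3×80 by 80×51 → 3×51, cost 3·80·51 = 12240; cumulative 27840; (((M₁M₂)M₃)M₄): 3×51 by 51×9 → 3×9, cost 3·51·9 = 1377; cumulative 29217; ((((M₁M₂)M₃)M₄)M₅): 3×9 by 9×10 → 3×10, cost 3·9·10 = 270; cumulative 29487. Total 29487.
Difference: |99340 − 29487| = 69853.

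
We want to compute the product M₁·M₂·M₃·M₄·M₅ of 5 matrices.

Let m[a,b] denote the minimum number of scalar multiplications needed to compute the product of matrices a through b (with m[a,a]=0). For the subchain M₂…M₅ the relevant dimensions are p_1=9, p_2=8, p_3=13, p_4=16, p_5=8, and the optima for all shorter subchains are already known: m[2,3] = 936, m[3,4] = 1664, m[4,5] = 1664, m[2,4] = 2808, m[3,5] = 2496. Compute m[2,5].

m[2,5] = min over k∈[2,4] of m[2,k]+m[k+1,5]+p_{1}·p_k·p_{5}.
k=2: 0 + 2496 + 9·8·8 = 3072; k=3: 936 + 1664 + 9·13·8 = 3536; k=4: 2808 + 0 + 9·16·8 = 3960.
Minimum: 3072 at k=2.

3072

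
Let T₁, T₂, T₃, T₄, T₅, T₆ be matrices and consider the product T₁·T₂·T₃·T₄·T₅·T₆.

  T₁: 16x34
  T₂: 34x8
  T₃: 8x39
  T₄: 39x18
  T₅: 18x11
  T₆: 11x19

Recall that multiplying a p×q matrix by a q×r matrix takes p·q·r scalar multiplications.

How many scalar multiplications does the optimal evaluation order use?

Adjacent pairs: T₁T₂ = 16·34·8 = 4352; T₂T₃ = 34·8·39 = 10608; T₃T₄ = 8·39·18 = 5616; T₄T₅ = 39·18·11 = 7722; T₅T₆ = 18·11·19 = 3762.
Length 3: T₁..T₃: k=1: 0+10608+16·34·39=31824; k=2: 4352+0+16·8·39=9344 → min 9344 | T₂..T₄: k=2: 0+5616+34·8·18=10512; k=3: 10608+0+34·39·18=34476 → min 10512 | T₃..T₅: k=3: 0+7722+8·39·11=11154; k=4: 5616+0+8·18·11=7200 → min 7200 | T₄..T₆: k=4: 0+3762+39·18·19=17100; k=5: 7722+0+39·11·19=15873 → min 15873.
Length 4: T₁..T₄: k=1: 0+10512+16·34·18=20304; k=2: 4352+5616+16·8·18=12272; k=3: 9344+0+16·39·18=20576 → min 12272 | T₂..T₅: k=2: 0+7200+34·8·11=10192; k=3: 10608+7722+34·39·11=32916; k=4: 10512+0+34·18·11=17244 → min 10192 | T₃..T₆: k=3: 0+15873+8·39·19=21801; k=4: 5616+3762+8·18·19=12114; k=5: 7200+0+8·11·19=8872 → min 8872.
Length 5: T₁..T₅: k=1: 0+10192+16·34·11=16176; k=2: 4352+7200+16·8·11=12960; k=3: 9344+7722+16·39·11=23930; k=4: 12272+0+16·18·11=15440 → min 12960 | T₂..T₆: k=2: 0+8872+34·8·19=14040; k=3: 10608+15873+34·39·19=51675; k=4: 10512+3762+34·18·19=25902; k=5: 10192+0+34·11·19=17298 → min 14040.
Length 6: T₁..T₆: k=1: 0+14040+16·34·19=24376; k=2: 4352+8872+16·8·19=15656; k=3: 9344+15873+16·39·19=37073; k=4: 12272+3762+16·18·19=21506; k=5: 12960+0+16·11·19=16304 → min 15656.
Optimal order: ((T₁·T₂)·(((T₃·T₄)·T₅)·T₆)) with cost 15656.

15656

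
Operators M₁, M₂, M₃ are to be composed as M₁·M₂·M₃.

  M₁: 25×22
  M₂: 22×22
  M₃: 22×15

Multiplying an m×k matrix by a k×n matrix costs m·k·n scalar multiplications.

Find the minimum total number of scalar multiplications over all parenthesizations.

15510

Order (M₁·(M₂·M₃)): (M₂·M₃): 22×22 by 22×15 → 22×15, cost 22·22·15 = 7260; (M₁·(M₂·M₃)): 25×22 by 22×15 → 25×15, cost 25·22·15 = 8250; cumulative 15510. Total 15510.
Order ((M₁·M₂)·M₃): (M₁·M₂): 25×22 by 22×22 → 25×22, cost 25·22·22 = 12100; ((M₁·M₂)·M₃): 25×22 by 22×15 → 25×15, cost 25·22·15 = 8250; cumulative 20350. Total 20350.
Minimum: 15510.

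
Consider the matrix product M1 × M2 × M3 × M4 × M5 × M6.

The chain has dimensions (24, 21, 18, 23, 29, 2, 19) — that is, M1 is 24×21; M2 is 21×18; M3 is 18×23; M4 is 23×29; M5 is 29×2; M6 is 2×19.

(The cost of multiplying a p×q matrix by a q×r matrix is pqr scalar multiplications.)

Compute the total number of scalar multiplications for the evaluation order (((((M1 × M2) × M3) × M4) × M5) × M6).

37320

(M1 × M2): 24×21 by 21×18 → 24×18, cost 24·21·18 = 9072
((M1 × M2) × M3): 24×18 by 18×23 → 24×23, cost 24·18·23 = 9936; cumulative 19008
(((M1 × M2) × M3) × M4): 24×23 by 23×29 → 24×29, cost 24·23·29 = 16008; cumulative 35016
((((M1 × M2) × M3) × M4) × M5): 24×29 by 29×2 → 24×2, cost 24·29·2 = 1392; cumulative 36408
(((((M1 × M2) × M3) × M4) × M5) × M6): 24×2 by 2×19 → 24×19, cost 24·2·19 = 912; cumulative 37320
Total: 37320 scalar multiplications.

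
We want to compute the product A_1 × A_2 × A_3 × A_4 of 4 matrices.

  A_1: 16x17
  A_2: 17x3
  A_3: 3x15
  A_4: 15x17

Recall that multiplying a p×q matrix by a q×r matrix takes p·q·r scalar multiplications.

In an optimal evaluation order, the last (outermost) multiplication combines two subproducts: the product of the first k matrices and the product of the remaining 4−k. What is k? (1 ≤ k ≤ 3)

Adjacent pairs: A_1A_2 = 16·17·3 = 816; A_2A_3 = 17·3·15 = 765; A_3A_4 = 3·15·17 = 765.
Length 3: A_1..A_3: k=1: 0+765+16·17·15=4845; k=2: 816+0+16·3·15=1536 → min 1536 | A_2..A_4: k=2: 0+765+17·3·17=1632; k=3: 765+0+17·15·17=5100 → min 1632.
Top-level splits: k=1: (A_1..A_1)·(A_2..A_4) → 0+1632+16·17·17 = 6256; k=2: (A_1..A_2)·(A_3..A_4) → 816+765+16·3·17 = 2397; k=3: (A_1..A_3)·(A_4..A_4) → 1536+0+16·15·17 = 5616.
Best split is after A_2, i.e. k = 2.

2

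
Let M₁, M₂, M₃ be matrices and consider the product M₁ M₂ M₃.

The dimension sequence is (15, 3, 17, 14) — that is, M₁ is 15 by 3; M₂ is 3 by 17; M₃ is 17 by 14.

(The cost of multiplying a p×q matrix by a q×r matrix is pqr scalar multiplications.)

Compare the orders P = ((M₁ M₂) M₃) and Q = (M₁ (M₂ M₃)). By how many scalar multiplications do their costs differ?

2991

Order P = ((M₁ M₂) M₃): (M₁ M₂): 15×3 by 3×17 → 15×17, cost 15·3·17 = 765; ((M₁ M₂) M₃): 15×17 by 17×14 → 15×14, cost 15·17·14 = 3570; cumulative 4335. Total 4335.
Order Q = (M₁ (M₂ M₃)): (M₂ M₃): 3×17 by 17×14 → 3×14, cost 3·17·14 = 714; (M₁ (M₂ M₃)): 15×3 by 3×14 → 15×14, cost 15·3·14 = 630; cumulative 1344. Total 1344.
Difference: |4335 − 1344| = 2991.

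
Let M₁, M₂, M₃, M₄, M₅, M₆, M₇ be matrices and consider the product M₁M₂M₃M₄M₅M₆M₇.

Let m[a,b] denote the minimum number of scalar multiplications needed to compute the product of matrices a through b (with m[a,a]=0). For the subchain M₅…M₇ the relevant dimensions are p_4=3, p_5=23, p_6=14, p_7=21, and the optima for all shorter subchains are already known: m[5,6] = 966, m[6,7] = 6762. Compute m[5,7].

m[5,7] = min over k∈[5,6] of m[5,k]+m[k+1,7]+p_{4}·p_k·p_{7}.
k=5: 0 + 6762 + 3·23·21 = 8211; k=6: 966 + 0 + 3·14·21 = 1848.
Minimum: 1848 at k=6.

1848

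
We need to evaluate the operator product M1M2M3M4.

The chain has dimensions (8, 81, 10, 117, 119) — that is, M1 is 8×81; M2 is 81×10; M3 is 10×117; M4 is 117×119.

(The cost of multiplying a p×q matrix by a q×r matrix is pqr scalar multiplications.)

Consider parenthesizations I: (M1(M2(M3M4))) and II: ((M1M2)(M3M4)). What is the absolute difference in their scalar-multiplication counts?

157502

Order I = (M1(M2(M3M4))): (M3M4): 10×117 by 117×119 → 10×119, cost 10·117·119 = 139230; (M2(M3M4)): 81×10 by 10×119 → 81×119, cost 81·10·119 = 96390; cumulative 235620; (M1(M2(M3M4))): 8×81 by 81×119 → 8×119, cost 8·81·119 = 77112; cumulative 312732. Total 312732.
Order II = ((M1M2)(M3M4)): (M1M2): 8×81 by 81×10 → 8×10, cost 8·81·10 = 6480; (M3M4): 10×117 by 117×119 → 10×119, cost 10·117·119 = 139230; ((M1M2)(M3M4)): 8×10 by 10×119 → 8×119, cost 8·10·119 = 9520; cumulative 155230. Total 155230.
Difference: |312732 − 155230| = 157502.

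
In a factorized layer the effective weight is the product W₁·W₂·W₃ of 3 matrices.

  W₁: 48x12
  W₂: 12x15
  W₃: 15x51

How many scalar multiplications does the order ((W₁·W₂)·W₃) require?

45360

(W₁·W₂): 48×12 by 12×15 → 48×15, cost 48·12·15 = 8640
((W₁·W₂)·W₃): 48×15 by 15×51 → 48×51, cost 48·15·51 = 36720; cumulative 45360
Total: 45360 scalar multiplications.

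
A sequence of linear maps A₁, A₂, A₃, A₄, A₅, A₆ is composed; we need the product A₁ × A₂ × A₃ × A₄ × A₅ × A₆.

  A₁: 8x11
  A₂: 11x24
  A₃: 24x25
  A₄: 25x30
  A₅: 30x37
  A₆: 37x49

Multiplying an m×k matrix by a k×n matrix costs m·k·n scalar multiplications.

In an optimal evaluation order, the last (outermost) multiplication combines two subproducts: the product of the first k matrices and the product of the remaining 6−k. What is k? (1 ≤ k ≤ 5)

Adjacent pairs: A₁A₂ = 8·11·24 = 2112; A₂A₃ = 11·24·25 = 6600; A₃A₄ = 24·25·30 = 18000; A₄A₅ = 25·30·37 = 27750; A₅A₆ = 30·37·49 = 54390.
Length 3: A₁..A₃: k=1: 0+6600+8·11·25=8800; k=2: 2112+0+8·24·25=6912 → min 6912 | A₂..A₄: k=2: 0+18000+11·24·30=25920; k=3: 6600+0+11·25·30=14850 → min 14850 | A₃..A₅: k=3: 0+27750+24·25·37=49950; k=4: 18000+0+24·30·37=44640 → min 44640 | A₄..A₆: k=4: 0+54390+25·30·49=91140; k=5: 27750+0+25·37·49=73075 → min 73075.
Length 4: A₁..A₄: k=1: 0+14850+8·11·30=17490; k=2: 2112+18000+8·24·30=25872; k=3: 6912+0+8·25·30=12912 → min 12912 | A₂..A₅: k=2: 0+44640+11·24·37=54408; k=3: 6600+27750+11·25·37=44525; k=4: 14850+0+11·30·37=27060 → min 27060 | A₃..A₆: k=3: 0+73075+24·25·49=102475; k=4: 18000+54390+24·30·49=107670; k=5: 44640+0+24·37·49=88152 → min 88152.
Length 5: A₁..A₅: k=1: 0+27060+8·11·37=30316; k=2: 2112+44640+8·24·37=53856; k=3: 6912+27750+8·25·37=42062; k=4: 12912+0+8·30·37=21792 → min 21792 | A₂..A₆: k=2: 0+88152+11·24·49=101088; k=3: 6600+73075+11·25·49=93150; k=4: 14850+54390+11·30·49=85410; k=5: 27060+0+11·37·49=47003 → min 47003.
Top-level splits: k=1: (A₁..A₁)·(A₂..A₆) → 0+47003+8·11·49 = 51315; k=2: (A₁..A₂)·(A₃..A₆) → 2112+88152+8·24·49 = 99672; k=3: (A₁..A₃)·(A₄..A₆) → 6912+73075+8·25·49 = 89787; k=4: (A₁..A₄)·(A₅..A₆) → 12912+54390+8·30·49 = 79062; k=5: (A₁..A₅)·(A₆..A₆) → 21792+0+8·37·49 = 36296.
Best split is after A₅, i.e. k = 5.

5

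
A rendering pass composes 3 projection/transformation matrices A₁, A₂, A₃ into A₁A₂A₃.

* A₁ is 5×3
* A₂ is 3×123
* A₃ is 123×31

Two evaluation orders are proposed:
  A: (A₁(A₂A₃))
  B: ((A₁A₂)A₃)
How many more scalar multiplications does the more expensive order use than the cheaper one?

Order A = (A₁(A₂A₃)): (A₂A₃): 3×123 by 123×31 → 3×31, cost 3·123·31 = 11439; (A₁(A₂A₃)): 5×3 by 3×31 → 5×31, cost 5·3·31 = 465; cumulative 11904. Total 11904.
Order B = ((A₁A₂)A₃): (A₁A₂): 5×3 by 3×123 → 5×123, cost 5·3·123 = 1845; ((A₁A₂)A₃): 5×123 by 123×31 → 5×31, cost 5·123·31 = 19065; cumulative 20910. Total 20910.
Difference: |11904 − 20910| = 9006.

9006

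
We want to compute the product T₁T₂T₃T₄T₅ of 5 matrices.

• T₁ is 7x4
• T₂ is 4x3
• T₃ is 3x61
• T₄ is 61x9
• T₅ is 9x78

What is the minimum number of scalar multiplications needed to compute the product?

Adjacent pairs: T₁T₂ = 7·4·3 = 84; T₂T₃ = 4·3·61 = 732; T₃T₄ = 3·61·9 = 1647; T₄T₅ = 61·9·78 = 42822.
Length 3: T₁..T₃: k=1: 0+732+7·4·61=2440; k=2: 84+0+7·3·61=1365 → min 1365 | T₂..T₄: k=2: 0+1647+4·3·9=1755; k=3: 732+0+4·61·9=2928 → min 1755 | T₃..T₅: k=3: 0+42822+3·61·78=57096; k=4: 1647+0+3·9·78=3753 → min 3753.
Length 4: T₁..T₄: k=1: 0+1755+7·4·9=2007; k=2: 84+1647+7·3·9=1920; k=3: 1365+0+7·61·9=5208 → min 1920 | T₂..T₅: k=2: 0+3753+4·3·78=4689; k=3: 732+42822+4·61·78=62586; k=4: 1755+0+4·9·78=4563 → min 4563.
Length 5: T₁..T₅: k=1: 0+4563+7·4·78=6747; k=2: 84+3753+7·3·78=5475; k=3: 1365+42822+7·61·78=77493; k=4: 1920+0+7·9·78=6834 → min 5475.
Optimal order: ((T₁T₂)((T₃T₄)T₅)) with cost 5475.

5475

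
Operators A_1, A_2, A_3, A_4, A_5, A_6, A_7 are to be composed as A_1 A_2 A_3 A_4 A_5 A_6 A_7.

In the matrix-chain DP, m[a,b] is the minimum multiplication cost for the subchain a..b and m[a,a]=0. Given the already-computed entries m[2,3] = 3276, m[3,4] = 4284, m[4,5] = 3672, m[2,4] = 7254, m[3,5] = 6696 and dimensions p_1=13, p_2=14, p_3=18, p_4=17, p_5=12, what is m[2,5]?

8880

m[2,5] = min over k∈[2,4] of m[2,k]+m[k+1,5]+p_{1}·p_k·p_{5}.
k=2: 0 + 6696 + 13·14·12 = 8880; k=3: 3276 + 3672 + 13·18·12 = 9756; k=4: 7254 + 0 + 13·17·12 = 9906.
Minimum: 8880 at k=2.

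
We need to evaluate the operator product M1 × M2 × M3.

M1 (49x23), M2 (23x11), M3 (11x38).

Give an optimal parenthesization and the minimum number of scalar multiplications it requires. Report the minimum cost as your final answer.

(M1 × (M2 × M3)): cost 52440.
((M1 × M2) × M3): cost 32879.
Optimal: ((M1 × M2) × M3) with cost 32879.

32879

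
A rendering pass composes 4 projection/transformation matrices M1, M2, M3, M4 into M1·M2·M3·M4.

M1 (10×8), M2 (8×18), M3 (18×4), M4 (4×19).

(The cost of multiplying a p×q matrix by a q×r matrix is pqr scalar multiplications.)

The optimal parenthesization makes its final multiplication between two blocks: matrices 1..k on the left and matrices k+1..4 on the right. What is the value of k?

Adjacent pairs: M1M2 = 10·8·18 = 1440; M2M3 = 8·18·4 = 576; M3M4 = 18·4·19 = 1368.
Length 3: M1..M3: k=1: 0+576+10·8·4=896; k=2: 1440+0+10·18·4=2160 → min 896 | M2..M4: k=2: 0+1368+8·18·19=4104; k=3: 576+0+8·4·19=1184 → min 1184.
Top-level splits: k=1: (M1..M1)·(M2..M4) → 0+1184+10·8·19 = 2704; k=2: (M1..M2)·(M3..M4) → 1440+1368+10·18·19 = 6228; k=3: (M1..M3)·(M4..M4) → 896+0+10·4·19 = 1656.
Best split is after M3, i.e. k = 3.

3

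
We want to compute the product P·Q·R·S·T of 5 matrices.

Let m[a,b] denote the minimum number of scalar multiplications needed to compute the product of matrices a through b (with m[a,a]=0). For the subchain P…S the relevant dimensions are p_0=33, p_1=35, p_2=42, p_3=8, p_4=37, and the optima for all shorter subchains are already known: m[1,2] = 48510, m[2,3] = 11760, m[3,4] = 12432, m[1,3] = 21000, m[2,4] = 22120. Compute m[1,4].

30768

m[1,4] = min over k∈[1,3] of m[1,k]+m[k+1,4]+p_{0}·p_k·p_{4}.
k=1: 0 + 22120 + 33·35·37 = 64855; k=2: 48510 + 12432 + 33·42·37 = 112224; k=3: 21000 + 0 + 33·8·37 = 30768.
Minimum: 30768 at k=3.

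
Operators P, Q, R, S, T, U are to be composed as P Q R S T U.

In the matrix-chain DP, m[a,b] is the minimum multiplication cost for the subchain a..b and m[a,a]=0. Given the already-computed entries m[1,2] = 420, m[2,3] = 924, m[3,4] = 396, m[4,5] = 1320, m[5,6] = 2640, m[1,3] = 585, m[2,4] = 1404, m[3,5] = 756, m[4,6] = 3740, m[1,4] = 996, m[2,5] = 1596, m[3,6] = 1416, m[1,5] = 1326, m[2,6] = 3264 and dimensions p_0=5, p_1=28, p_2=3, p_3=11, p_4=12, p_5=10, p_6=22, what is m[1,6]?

2166

m[1,6] = min over k∈[1,5] of m[1,k]+m[k+1,6]+p_{0}·p_k·p_{6}.
k=1: 0 + 3264 + 5·28·22 = 6344; k=2: 420 + 1416 + 5·3·22 = 2166; k=3: 585 + 3740 + 5·11·22 = 5535; k=4: 996 + 2640 + 5·12·22 = 4956; k=5: 1326 + 0 + 5·10·22 = 2426.
Minimum: 2166 at k=2.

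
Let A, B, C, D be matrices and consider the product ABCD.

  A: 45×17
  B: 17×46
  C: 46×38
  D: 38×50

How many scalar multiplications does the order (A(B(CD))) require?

164750

(CD): 46×38 by 38×50 → 46×50, cost 46·38·50 = 87400
(B(CD)): 17×46 by 46×50 → 17×50, cost 17·46·50 = 39100; cumulative 126500
(A(B(CD))): 45×17 by 17×50 → 45×50, cost 45·17·50 = 38250; cumulative 164750
Total: 164750 scalar multiplications.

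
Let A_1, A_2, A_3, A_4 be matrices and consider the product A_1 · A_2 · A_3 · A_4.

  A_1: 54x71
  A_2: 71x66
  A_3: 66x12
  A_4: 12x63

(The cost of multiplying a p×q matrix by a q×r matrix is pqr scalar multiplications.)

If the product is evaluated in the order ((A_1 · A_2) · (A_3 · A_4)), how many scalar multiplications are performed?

527472

(A_1 · A_2): 54×71 by 71×66 → 54×66, cost 54·71·66 = 253044
(A_3 · A_4): 66×12 by 12×63 → 66×63, cost 66·12·63 = 49896
((A_1 · A_2) · (A_3 · A_4)): 54×66 by 66×63 → 54×63, cost 54·66·63 = 224532; cumulative 527472
Total: 527472 scalar multiplications.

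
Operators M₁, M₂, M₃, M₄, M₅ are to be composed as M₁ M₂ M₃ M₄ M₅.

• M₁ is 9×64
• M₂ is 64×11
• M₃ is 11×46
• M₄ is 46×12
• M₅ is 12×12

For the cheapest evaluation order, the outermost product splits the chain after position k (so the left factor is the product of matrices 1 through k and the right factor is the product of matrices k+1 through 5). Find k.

Adjacent pairs: M₁M₂ = 9·64·11 = 6336; M₂M₃ = 64·11·46 = 32384; M₃M₄ = 11·46·12 = 6072; M₄M₅ = 46·12·12 = 6624.
Length 3: M₁..M₃: k=1: 0+32384+9·64·46=58880; k=2: 6336+0+9·11·46=10890 → min 10890 | M₂..M₄: k=2: 0+6072+64·11·12=14520; k=3: 32384+0+64·46·12=67712 → min 14520 | M₃..M₅: k=3: 0+6624+11·46·12=12696; k=4: 6072+0+11·12·12=7656 → min 7656.
Length 4: M₁..M₄: k=1: 0+14520+9·64·12=21432; k=2: 6336+6072+9·11·12=13596; k=3: 10890+0+9·46·12=15858 → min 13596 | M₂..M₅: k=2: 0+7656+64·11·12=16104; k=3: 32384+6624+64·46·12=74336; k=4: 14520+0+64·12·12=23736 → min 16104.
Top-level splits: k=1: (M₁..M₁)·(M₂..M₅) → 0+16104+9·64·12 = 23016; k=2: (M₁..M₂)·(M₃..M₅) → 6336+7656+9·11·12 = 15180; k=3: (M₁..M₃)·(M₄..M₅) → 10890+6624+9·46·12 = 22482; k=4: (M₁..M₄)·(M₅..M₅) → 13596+0+9·12·12 = 14892.
Best split is after M₄, i.e. k = 4.

4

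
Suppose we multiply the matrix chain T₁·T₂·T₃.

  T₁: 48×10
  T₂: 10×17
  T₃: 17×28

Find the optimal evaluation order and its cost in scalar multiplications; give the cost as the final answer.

18200

(T₁·(T₂·T₃)): cost 18200.
((T₁·T₂)·T₃): cost 31008.
Optimal: (T₁·(T₂·T₃)) with cost 18200.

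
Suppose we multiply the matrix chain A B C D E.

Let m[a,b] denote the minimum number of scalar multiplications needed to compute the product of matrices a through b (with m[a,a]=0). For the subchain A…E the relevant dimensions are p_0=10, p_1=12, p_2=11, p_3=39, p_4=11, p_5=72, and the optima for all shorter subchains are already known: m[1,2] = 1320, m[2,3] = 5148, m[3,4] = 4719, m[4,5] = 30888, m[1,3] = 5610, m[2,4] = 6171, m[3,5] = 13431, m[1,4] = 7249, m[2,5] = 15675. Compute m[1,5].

15169

m[1,5] = min over k∈[1,4] of m[1,k]+m[k+1,5]+p_{0}·p_k·p_{5}.
k=1: 0 + 15675 + 10·12·72 = 24315; k=2: 1320 + 13431 + 10·11·72 = 22671; k=3: 5610 + 30888 + 10·39·72 = 64578; k=4: 7249 + 0 + 10·11·72 = 15169.
Minimum: 15169 at k=4.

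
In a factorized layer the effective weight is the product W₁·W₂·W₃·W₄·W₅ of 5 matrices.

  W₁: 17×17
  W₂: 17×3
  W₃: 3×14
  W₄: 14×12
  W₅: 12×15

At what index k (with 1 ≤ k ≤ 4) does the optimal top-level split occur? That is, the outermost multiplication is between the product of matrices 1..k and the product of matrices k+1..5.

Adjacent pairs: W₁W₂ = 17·17·3 = 867; W₂W₃ = 17·3·14 = 714; W₃W₄ = 3·14·12 = 504; W₄W₅ = 14·12·15 = 2520.
Length 3: W₁..W₃: k=1: 0+714+17·17·14=4760; k=2: 867+0+17·3·14=1581 → min 1581 | W₂..W₄: k=2: 0+504+17·3·12=1116; k=3: 714+0+17·14·12=3570 → min 1116 | W₃..W₅: k=3: 0+2520+3·14·15=3150; k=4: 504+0+3·12·15=1044 → min 1044.
Length 4: W₁..W₄: k=1: 0+1116+17·17·12=4584; k=2: 867+504+17·3·12=1983; k=3: 1581+0+17·14·12=4437 → min 1983 | W₂..W₅: k=2: 0+1044+17·3·15=1809; k=3: 714+2520+17·14·15=6804; k=4: 1116+0+17·12·15=4176 → min 1809.
Top-level splits: k=1: (W₁..W₁)·(W₂..W₅) → 0+1809+17·17·15 = 6144; k=2: (W₁..W₂)·(W₃..W₅) → 867+1044+17·3·15 = 2676; k=3: (W₁..W₃)·(W₄..W₅) → 1581+2520+17·14·15 = 7671; k=4: (W₁..W₄)·(W₅..W₅) → 1983+0+17·12·15 = 5043.
Best split is after W₂, i.e. k = 2.

2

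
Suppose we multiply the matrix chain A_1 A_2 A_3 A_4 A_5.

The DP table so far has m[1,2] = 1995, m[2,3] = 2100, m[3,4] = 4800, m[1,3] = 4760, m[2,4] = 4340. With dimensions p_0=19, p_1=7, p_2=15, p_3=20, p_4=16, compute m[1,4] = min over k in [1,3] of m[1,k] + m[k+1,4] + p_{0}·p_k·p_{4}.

m[1,4] = min over k∈[1,3] of m[1,k]+m[k+1,4]+p_{0}·p_k·p_{4}.
k=1: 0 + 4340 + 19·7·16 = 6468; k=2: 1995 + 4800 + 19·15·16 = 11355; k=3: 4760 + 0 + 19·20·16 = 10840.
Minimum: 6468 at k=1.

6468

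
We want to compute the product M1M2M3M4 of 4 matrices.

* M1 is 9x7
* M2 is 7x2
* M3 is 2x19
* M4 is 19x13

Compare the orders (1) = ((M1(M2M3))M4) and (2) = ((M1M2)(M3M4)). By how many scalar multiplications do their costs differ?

Order (1) = ((M1(M2M3))M4): (M2M3): 7×2 by 2×19 → 7×19, cost 7·2·19 = 266; (M1(M2M3)): 9×7 by 7×19 → 9×19, cost 9·7·19 = 1197; cumulative 1463; ((M1(M2M3))M4): 9×19 by 19×13 → 9×13, cost 9·19·13 = 2223; cumulative 3686. Total 3686.
Order (2) = ((M1M2)(M3M4)): (M1M2): 9×7 by 7×2 → 9×2, cost 9·7·2 = 126; (M3M4): 2×19 by 19×13 → 2×13, cost 2·19·13 = 494; ((M1M2)(M3M4)): 9×2 by 2×13 → 9×13, cost 9·2·13 = 234; cumulative 854. Total 854.
Difference: |3686 − 854| = 2832.

2832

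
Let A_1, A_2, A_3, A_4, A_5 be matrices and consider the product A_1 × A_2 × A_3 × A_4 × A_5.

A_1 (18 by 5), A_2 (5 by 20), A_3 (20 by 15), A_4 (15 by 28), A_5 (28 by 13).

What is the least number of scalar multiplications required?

Adjacent pairs: A_1A_2 = 18·5·20 = 1800; A_2A_3 = 5·20·15 = 1500; A_3A_4 = 20·15·28 = 8400; A_4A_5 = 15·28·13 = 5460.
Length 3: A_1..A_3: k=1: 0+1500+18·5·15=2850; k=2: 1800+0+18·20·15=7200 → min 2850 | A_2..A_4: k=2: 0+8400+5·20·28=11200; k=3: 1500+0+5·15·28=3600 → min 3600 | A_3..A_5: k=3: 0+5460+20·15·13=9360; k=4: 8400+0+20·28·13=15680 → min 9360.
Length 4: A_1..A_4: k=1: 0+3600+18·5·28=6120; k=2: 1800+8400+18·20·28=20280; k=3: 2850+0+18·15·28=10410 → min 6120 | A_2..A_5: k=2: 0+9360+5·20·13=10660; k=3: 1500+5460+5·15·13=7935; k=4: 3600+0+5·28·13=5420 → min 5420.
Length 5: A_1..A_5: k=1: 0+5420+18·5·13=6590; k=2: 1800+9360+18·20·13=15840; k=3: 2850+5460+18·15·13=11820; k=4: 6120+0+18·28·13=12672 → min 6590.
Optimal order: (A_1 × (((A_2 × A_3) × A_4) × A_5)) with cost 6590.

6590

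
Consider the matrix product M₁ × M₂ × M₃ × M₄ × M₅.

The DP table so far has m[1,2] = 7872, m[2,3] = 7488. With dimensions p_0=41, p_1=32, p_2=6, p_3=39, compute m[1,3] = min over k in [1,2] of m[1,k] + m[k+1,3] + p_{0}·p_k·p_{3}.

17466

m[1,3] = min over k∈[1,2] of m[1,k]+m[k+1,3]+p_{0}·p_k·p_{3}.
k=1: 0 + 7488 + 41·32·39 = 58656; k=2: 7872 + 0 + 41·6·39 = 17466.
Minimum: 17466 at k=2.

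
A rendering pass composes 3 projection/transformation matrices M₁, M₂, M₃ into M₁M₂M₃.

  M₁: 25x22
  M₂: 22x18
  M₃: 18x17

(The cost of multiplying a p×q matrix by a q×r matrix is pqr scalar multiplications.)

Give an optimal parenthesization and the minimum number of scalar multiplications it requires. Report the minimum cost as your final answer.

16082

(M₁(M₂M₃)): cost 16082.
((M₁M₂)M₃): cost 17550.
Optimal: (M₁(M₂M₃)) with cost 16082.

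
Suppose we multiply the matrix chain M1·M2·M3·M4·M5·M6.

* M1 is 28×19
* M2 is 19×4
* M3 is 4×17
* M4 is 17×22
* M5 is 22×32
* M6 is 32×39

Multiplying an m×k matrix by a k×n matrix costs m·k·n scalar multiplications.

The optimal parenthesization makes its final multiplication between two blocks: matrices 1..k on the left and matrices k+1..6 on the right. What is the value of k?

2

Adjacent pairs: M1M2 = 28·19·4 = 2128; M2M3 = 19·4·17 = 1292; M3M4 = 4·17·22 = 1496; M4M5 = 17·22·32 = 11968; M5M6 = 22·32·39 = 27456.
Length 3: M1..M3: k=1: 0+1292+28·19·17=10336; k=2: 2128+0+28·4·17=4032 → min 4032 | M2..M4: k=2: 0+1496+19·4·22=3168; k=3: 1292+0+19·17·22=8398 → min 3168 | M3..M5: k=3: 0+11968+4·17·32=14144; k=4: 1496+0+4·22·32=4312 → min 4312 | M4..M6: k=4: 0+27456+17·22·39=42042; k=5: 11968+0+17·32·39=33184 → min 33184.
Length 4: M1..M4: k=1: 0+3168+28·19·22=14872; k=2: 2128+1496+28·4·22=6088; k=3: 4032+0+28·17·22=14504 → min 6088 | M2..M5: k=2: 0+4312+19·4·32=6744; k=3: 1292+11968+19·17·32=23596; k=4: 3168+0+19·22·32=16544 → min 6744 | M3..M6: k=3: 0+33184+4·17·39=35836; k=4: 1496+27456+4·22·39=32384; k=5: 4312+0+4·32·39=9304 → min 9304.
Length 5: M1..M5: k=1: 0+6744+28·19·32=23768; k=2: 2128+4312+28·4·32=10024; k=3: 4032+11968+28·17·32=31232; k=4: 6088+0+28·22·32=25800 → min 10024 | M2..M6: k=2: 0+9304+19·4·39=12268; k=3: 1292+33184+19·17·39=47073; k=4: 3168+27456+19·22·39=46926; k=5: 6744+0+19·32·39=30456 → min 12268.
Top-level splits: k=1: (M1..M1)·(M2..M6) → 0+12268+28·19·39 = 33016; k=2: (M1..M2)·(M3..M6) → 2128+9304+28·4·39 = 15800; k=3: (M1..M3)·(M4..M6) → 4032+33184+28·17·39 = 55780; k=4: (M1..M4)·(M5..M6) → 6088+27456+28·22·39 = 57568; k=5: (M1..M5)·(M6..M6) → 10024+0+28·32·39 = 44968.
Best split is after M2, i.e. k = 2.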